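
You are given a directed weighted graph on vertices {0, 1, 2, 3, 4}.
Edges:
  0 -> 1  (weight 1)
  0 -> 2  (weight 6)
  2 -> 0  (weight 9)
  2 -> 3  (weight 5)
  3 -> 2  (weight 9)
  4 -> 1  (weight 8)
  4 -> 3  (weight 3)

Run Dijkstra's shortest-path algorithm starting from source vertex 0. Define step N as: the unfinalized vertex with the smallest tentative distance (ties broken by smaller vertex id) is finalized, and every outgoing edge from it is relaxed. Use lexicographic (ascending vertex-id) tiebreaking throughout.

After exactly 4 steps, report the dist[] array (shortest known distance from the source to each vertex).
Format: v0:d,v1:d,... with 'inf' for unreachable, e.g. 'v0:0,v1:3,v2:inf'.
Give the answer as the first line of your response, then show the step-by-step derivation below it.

v0:0,v1:1,v2:6,v3:11,v4:inf

step 1: dist = v0:0,v1:1,v2:6,v3:inf,v4:inf
step 2: dist = v0:0,v1:1,v2:6,v3:inf,v4:inf
step 3: dist = v0:0,v1:1,v2:6,v3:11,v4:inf
step 4: dist = v0:0,v1:1,v2:6,v3:11,v4:inf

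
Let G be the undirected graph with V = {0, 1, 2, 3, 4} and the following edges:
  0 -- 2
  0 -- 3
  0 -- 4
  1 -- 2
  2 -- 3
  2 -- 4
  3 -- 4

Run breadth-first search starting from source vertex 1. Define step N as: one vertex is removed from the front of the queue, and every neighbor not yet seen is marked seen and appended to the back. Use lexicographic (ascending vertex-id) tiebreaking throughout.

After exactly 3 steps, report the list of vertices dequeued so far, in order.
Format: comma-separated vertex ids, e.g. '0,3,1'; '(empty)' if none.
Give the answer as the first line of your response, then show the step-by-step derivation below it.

1,2,0

step 1: dequeue 1; queue=[2]; order=1
step 2: dequeue 2; queue=[0,3,4]; order=1,2
step 3: dequeue 0; queue=[3,4]; order=1,2,0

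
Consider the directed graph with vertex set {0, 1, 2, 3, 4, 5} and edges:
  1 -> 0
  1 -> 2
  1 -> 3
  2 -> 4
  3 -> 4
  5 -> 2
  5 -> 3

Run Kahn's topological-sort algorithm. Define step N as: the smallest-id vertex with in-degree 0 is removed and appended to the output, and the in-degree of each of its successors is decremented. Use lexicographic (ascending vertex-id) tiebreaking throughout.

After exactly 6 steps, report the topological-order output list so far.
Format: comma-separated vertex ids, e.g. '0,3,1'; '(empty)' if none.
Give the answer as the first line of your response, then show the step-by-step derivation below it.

1,0,5,2,3,4

step 1: output 1; order=[1]; indeg=(0,0,1,1,2,0)
step 2: output 0; order=[1,0]; indeg=(0,0,1,1,2,0)
step 3: output 5; order=[1,0,5]; indeg=(0,0,0,0,2,0)
step 4: output 2; order=[1,0,5,2]; indeg=(0,0,0,0,1,0)
step 5: output 3; order=[1,0,5,2,3]; indeg=(0,0,0,0,0,0)
step 6: output 4; order=[1,0,5,2,3,4]; indeg=(0,0,0,0,0,0)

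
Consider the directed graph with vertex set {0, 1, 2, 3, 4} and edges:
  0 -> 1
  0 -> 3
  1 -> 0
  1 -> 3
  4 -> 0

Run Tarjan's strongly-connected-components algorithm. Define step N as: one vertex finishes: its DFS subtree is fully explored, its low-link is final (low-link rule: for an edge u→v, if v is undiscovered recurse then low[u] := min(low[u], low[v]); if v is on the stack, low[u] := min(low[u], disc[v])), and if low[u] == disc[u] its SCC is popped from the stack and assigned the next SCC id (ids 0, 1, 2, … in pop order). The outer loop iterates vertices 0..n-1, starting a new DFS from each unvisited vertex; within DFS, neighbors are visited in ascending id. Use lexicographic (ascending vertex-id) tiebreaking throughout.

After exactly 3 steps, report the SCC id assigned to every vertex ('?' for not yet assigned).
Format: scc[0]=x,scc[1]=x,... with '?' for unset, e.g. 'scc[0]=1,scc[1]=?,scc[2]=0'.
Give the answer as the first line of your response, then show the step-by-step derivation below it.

scc[0]=1,scc[1]=1,scc[2]=?,scc[3]=0,scc[4]=?

step 1: low=(low[0]=0,low[1]=0,low[2]=?,low[3]=2,low[4]=?); scc=(scc[0]=?,scc[1]=?,scc[2]=?,scc[3]=0,scc[4]=?)
step 2: low=(low[0]=0,low[1]=0,low[2]=?,low[3]=2,low[4]=?); scc=(scc[0]=?,scc[1]=?,scc[2]=?,scc[3]=0,scc[4]=?)
step 3: low=(low[0]=0,low[1]=0,low[2]=?,low[3]=2,low[4]=?); scc=(scc[0]=1,scc[1]=1,scc[2]=?,scc[3]=0,scc[4]=?)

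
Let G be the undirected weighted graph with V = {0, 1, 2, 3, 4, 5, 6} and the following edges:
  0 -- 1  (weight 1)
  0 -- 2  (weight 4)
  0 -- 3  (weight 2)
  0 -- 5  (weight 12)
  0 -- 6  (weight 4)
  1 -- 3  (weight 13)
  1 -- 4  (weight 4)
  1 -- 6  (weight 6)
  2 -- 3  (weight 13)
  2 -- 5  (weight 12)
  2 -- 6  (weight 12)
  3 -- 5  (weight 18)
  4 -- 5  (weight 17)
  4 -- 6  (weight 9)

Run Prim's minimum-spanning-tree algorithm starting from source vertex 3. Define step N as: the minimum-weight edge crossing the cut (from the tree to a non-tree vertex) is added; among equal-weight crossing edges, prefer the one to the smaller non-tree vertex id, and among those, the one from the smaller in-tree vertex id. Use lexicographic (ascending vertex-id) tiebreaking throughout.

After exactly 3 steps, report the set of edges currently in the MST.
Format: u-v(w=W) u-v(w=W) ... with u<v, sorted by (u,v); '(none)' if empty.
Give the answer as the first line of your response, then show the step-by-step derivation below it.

0-1(w=1) 0-2(w=4) 0-3(w=2)

step 1: add edge 0-3 (w=2); MST = {0-3(w=2)}
step 2: add edge 0-1 (w=1); MST = {0-1(w=1) 0-3(w=2)}
step 3: add edge 0-2 (w=4); MST = {0-1(w=1) 0-2(w=4) 0-3(w=2)}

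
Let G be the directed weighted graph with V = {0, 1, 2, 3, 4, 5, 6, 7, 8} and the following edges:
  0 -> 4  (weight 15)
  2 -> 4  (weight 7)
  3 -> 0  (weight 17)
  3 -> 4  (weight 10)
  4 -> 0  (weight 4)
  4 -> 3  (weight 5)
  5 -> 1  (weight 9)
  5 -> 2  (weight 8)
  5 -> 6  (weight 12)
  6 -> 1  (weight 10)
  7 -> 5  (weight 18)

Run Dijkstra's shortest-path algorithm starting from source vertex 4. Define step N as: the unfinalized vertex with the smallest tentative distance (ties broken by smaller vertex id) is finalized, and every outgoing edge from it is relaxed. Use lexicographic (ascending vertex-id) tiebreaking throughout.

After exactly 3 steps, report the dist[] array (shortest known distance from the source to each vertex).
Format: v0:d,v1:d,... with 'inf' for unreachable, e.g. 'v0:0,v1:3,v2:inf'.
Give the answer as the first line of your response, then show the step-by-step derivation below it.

v0:4,v1:inf,v2:inf,v3:5,v4:0,v5:inf,v6:inf,v7:inf,v8:inf

step 1: dist = v0:4,v1:inf,v2:inf,v3:5,v4:0,v5:inf,v6:inf,v7:inf,v8:inf
step 2: dist = v0:4,v1:inf,v2:inf,v3:5,v4:0,v5:inf,v6:inf,v7:inf,v8:inf
step 3: dist = v0:4,v1:inf,v2:inf,v3:5,v4:0,v5:inf,v6:inf,v7:inf,v8:inf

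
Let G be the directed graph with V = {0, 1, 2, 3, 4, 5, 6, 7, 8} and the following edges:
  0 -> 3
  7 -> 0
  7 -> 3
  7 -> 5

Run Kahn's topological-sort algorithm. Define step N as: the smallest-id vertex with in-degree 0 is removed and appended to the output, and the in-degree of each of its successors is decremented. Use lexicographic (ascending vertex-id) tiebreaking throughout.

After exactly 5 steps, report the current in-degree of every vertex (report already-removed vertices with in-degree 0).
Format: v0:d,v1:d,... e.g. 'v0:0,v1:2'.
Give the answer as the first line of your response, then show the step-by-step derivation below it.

v0:0,v1:0,v2:0,v3:1,v4:0,v5:0,v6:0,v7:0,v8:0

step 1: output 1; order=[1]; indeg=(1,0,0,2,0,1,0,0,0)
step 2: output 2; order=[1,2]; indeg=(1,0,0,2,0,1,0,0,0)
step 3: output 4; order=[1,2,4]; indeg=(1,0,0,2,0,1,0,0,0)
step 4: output 6; order=[1,2,4,6]; indeg=(1,0,0,2,0,1,0,0,0)
step 5: output 7; order=[1,2,4,6,7]; indeg=(0,0,0,1,0,0,0,0,0)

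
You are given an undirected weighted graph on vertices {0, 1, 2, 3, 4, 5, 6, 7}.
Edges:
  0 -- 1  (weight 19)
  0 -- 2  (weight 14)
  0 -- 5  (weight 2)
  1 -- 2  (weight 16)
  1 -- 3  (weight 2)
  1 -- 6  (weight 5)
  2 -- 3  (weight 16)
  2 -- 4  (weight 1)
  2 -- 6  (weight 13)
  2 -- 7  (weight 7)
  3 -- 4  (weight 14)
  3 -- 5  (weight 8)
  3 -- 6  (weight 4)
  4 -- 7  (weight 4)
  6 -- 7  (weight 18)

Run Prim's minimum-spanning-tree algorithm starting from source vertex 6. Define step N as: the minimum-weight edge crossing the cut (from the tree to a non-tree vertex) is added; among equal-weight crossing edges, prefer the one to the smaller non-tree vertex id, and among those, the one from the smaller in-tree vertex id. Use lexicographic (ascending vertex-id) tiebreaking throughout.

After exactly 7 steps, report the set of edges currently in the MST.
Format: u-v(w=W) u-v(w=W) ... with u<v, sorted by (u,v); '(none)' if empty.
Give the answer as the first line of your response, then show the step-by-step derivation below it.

0-5(w=2) 1-3(w=2) 2-4(w=1) 2-6(w=13) 3-5(w=8) 3-6(w=4) 4-7(w=4)

step 1: add edge 3-6 (w=4); MST = {3-6(w=4)}
step 2: add edge 1-3 (w=2); MST = {1-3(w=2) 3-6(w=4)}
step 3: add edge 3-5 (w=8); MST = {1-3(w=2) 3-5(w=8) 3-6(w=4)}
step 4: add edge 0-5 (w=2); MST = {0-5(w=2) 1-3(w=2) 3-5(w=8) 3-6(w=4)}
step 5: add edge 2-6 (w=13); MST = {0-5(w=2) 1-3(w=2) 2-6(w=13) 3-5(w=8) 3-6(w=4)}
step 6: add edge 2-4 (w=1); MST = {0-5(w=2) 1-3(w=2) 2-4(w=1) 2-6(w=13) 3-5(w=8) 3-6(w=4)}
step 7: add edge 4-7 (w=4); MST = {0-5(w=2) 1-3(w=2) 2-4(w=1) 2-6(w=13) 3-5(w=8) 3-6(w=4) 4-7(w=4)}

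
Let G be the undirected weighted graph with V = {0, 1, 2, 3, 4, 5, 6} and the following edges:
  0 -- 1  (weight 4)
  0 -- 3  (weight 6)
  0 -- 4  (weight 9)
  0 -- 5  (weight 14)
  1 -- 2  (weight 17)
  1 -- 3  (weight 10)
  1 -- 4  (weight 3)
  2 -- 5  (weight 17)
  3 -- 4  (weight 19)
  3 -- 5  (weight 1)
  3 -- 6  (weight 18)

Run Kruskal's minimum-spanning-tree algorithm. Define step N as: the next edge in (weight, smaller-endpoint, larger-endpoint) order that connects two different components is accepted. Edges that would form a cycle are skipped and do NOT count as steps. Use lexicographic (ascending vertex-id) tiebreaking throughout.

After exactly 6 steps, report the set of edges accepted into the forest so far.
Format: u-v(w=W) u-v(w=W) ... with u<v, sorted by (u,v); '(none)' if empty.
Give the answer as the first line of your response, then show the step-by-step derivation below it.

0-1(w=4) 0-3(w=6) 1-2(w=17) 1-4(w=3) 3-5(w=1) 3-6(w=18)

step 1: add edge 3-5 (w=1); MST = {3-5(w=1)}
step 2: add edge 1-4 (w=3); MST = {1-4(w=3) 3-5(w=1)}
step 3: add edge 0-1 (w=4); MST = {0-1(w=4) 1-4(w=3) 3-5(w=1)}
step 4: add edge 0-3 (w=6); MST = {0-1(w=4) 0-3(w=6) 1-4(w=3) 3-5(w=1)}
step 5: add edge 1-2 (w=17); MST = {0-1(w=4) 0-3(w=6) 1-2(w=17) 1-4(w=3) 3-5(w=1)}
step 6: add edge 3-6 (w=18); MST = {0-1(w=4) 0-3(w=6) 1-2(w=17) 1-4(w=3) 3-5(w=1) 3-6(w=18)}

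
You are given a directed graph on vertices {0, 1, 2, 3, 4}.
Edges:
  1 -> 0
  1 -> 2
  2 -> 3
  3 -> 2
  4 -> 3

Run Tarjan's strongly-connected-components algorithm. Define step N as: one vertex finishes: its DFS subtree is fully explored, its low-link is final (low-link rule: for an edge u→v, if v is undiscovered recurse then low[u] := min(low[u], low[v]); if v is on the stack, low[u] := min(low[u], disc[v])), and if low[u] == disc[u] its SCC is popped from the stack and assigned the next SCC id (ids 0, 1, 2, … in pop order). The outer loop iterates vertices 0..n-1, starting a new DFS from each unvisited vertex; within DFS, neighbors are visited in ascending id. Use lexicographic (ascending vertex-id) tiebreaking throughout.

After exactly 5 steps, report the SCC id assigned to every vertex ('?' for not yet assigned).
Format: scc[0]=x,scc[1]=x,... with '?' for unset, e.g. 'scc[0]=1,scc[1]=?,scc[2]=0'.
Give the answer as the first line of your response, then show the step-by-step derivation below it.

scc[0]=0,scc[1]=2,scc[2]=1,scc[3]=1,scc[4]=3

step 1: low=(low[0]=0,low[1]=?,low[2]=?,low[3]=?,low[4]=?); scc=(scc[0]=0,scc[1]=?,scc[2]=?,scc[3]=?,scc[4]=?)
step 2: low=(low[0]=0,low[1]=1,low[2]=2,low[3]=2,low[4]=?); scc=(scc[0]=0,scc[1]=?,scc[2]=?,scc[3]=?,scc[4]=?)
step 3: low=(low[0]=0,low[1]=1,low[2]=2,low[3]=2,low[4]=?); scc=(scc[0]=0,scc[1]=?,scc[2]=1,scc[3]=1,scc[4]=?)
step 4: low=(low[0]=0,low[1]=1,low[2]=2,low[3]=2,low[4]=?); scc=(scc[0]=0,scc[1]=2,scc[2]=1,scc[3]=1,scc[4]=?)
step 5: low=(low[0]=0,low[1]=1,low[2]=2,low[3]=2,low[4]=4); scc=(scc[0]=0,scc[1]=2,scc[2]=1,scc[3]=1,scc[4]=3)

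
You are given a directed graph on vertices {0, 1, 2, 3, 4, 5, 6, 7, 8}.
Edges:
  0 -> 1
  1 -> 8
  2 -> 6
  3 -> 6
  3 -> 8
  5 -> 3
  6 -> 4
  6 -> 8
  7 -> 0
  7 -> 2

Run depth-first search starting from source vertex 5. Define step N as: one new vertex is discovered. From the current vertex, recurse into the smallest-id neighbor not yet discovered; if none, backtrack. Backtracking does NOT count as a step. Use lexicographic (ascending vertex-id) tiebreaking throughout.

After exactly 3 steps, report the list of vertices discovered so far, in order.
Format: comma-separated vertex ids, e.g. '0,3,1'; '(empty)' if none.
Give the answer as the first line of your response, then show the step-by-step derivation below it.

5,3,6

step 1: discover 5; path=5; order=5
step 2: discover 3; path=5>3; order=5,3
step 3: discover 6; path=5>3>6; order=5,3,6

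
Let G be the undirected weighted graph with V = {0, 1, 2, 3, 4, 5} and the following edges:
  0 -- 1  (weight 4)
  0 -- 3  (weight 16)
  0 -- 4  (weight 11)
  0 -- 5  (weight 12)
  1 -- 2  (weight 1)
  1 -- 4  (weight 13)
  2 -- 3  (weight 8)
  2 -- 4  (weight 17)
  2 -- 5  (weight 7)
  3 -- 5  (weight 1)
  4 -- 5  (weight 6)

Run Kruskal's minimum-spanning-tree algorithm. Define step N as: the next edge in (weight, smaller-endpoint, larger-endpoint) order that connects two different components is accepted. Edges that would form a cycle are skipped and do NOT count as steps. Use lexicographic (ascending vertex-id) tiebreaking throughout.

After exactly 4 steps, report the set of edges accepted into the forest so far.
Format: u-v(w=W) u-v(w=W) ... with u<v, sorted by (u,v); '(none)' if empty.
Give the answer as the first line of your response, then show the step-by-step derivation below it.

0-1(w=4) 1-2(w=1) 3-5(w=1) 4-5(w=6)

step 1: add edge 1-2 (w=1); MST = {1-2(w=1)}
step 2: add edge 3-5 (w=1); MST = {1-2(w=1) 3-5(w=1)}
step 3: add edge 0-1 (w=4); MST = {0-1(w=4) 1-2(w=1) 3-5(w=1)}
step 4: add edge 4-5 (w=6); MST = {0-1(w=4) 1-2(w=1) 3-5(w=1) 4-5(w=6)}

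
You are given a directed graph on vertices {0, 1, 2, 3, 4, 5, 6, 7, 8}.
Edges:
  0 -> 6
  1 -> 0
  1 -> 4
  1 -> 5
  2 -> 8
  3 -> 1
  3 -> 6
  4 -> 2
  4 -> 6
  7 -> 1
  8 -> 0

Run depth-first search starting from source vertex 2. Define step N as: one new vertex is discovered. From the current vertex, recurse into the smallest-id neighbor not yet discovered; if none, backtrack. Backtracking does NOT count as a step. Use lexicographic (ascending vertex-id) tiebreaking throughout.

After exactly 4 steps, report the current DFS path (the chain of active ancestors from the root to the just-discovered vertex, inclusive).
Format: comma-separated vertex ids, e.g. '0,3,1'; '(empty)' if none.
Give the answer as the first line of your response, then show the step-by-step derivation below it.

2,8,0,6

step 1: discover 2; path=2; order=2
step 2: discover 8; path=2>8; order=2,8
step 3: discover 0; path=2>8>0; order=2,8,0
step 4: discover 6; path=2>8>0>6; order=2,8,0,6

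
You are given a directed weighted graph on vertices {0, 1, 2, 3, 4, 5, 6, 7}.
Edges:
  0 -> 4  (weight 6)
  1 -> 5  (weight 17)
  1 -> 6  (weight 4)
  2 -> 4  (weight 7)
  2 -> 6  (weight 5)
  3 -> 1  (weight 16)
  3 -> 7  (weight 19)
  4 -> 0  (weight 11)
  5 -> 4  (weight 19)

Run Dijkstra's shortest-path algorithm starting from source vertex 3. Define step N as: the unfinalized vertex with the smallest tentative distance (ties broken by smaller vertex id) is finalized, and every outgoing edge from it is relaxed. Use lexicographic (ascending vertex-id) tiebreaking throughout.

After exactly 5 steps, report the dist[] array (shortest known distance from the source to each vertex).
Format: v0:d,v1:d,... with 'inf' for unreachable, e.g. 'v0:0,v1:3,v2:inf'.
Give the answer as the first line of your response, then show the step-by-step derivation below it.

v0:inf,v1:16,v2:inf,v3:0,v4:52,v5:33,v6:20,v7:19

step 1: dist = v0:inf,v1:16,v2:inf,v3:0,v4:inf,v5:inf,v6:inf,v7:19
step 2: dist = v0:inf,v1:16,v2:inf,v3:0,v4:inf,v5:33,v6:20,v7:19
step 3: dist = v0:inf,v1:16,v2:inf,v3:0,v4:inf,v5:33,v6:20,v7:19
step 4: dist = v0:inf,v1:16,v2:inf,v3:0,v4:inf,v5:33,v6:20,v7:19
step 5: dist = v0:inf,v1:16,v2:inf,v3:0,v4:52,v5:33,v6:20,v7:19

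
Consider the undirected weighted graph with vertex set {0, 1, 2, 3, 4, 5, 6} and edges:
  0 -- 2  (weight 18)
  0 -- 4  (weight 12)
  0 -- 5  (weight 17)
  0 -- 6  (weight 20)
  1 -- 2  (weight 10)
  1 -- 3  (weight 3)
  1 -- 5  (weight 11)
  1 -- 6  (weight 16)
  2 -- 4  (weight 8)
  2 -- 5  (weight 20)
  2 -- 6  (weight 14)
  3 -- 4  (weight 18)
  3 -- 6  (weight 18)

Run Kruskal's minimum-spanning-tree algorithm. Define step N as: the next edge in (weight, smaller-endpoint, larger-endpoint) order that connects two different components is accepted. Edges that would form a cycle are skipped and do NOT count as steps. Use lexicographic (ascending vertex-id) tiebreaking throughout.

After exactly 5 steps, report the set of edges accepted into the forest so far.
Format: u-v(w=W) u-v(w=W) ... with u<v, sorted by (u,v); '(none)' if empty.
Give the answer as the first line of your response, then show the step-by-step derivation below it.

0-4(w=12) 1-2(w=10) 1-3(w=3) 1-5(w=11) 2-4(w=8)

step 1: add edge 1-3 (w=3); MST = {1-3(w=3)}
step 2: add edge 2-4 (w=8); MST = {1-3(w=3) 2-4(w=8)}
step 3: add edge 1-2 (w=10); MST = {1-2(w=10) 1-3(w=3) 2-4(w=8)}
step 4: add edge 1-5 (w=11); MST = {1-2(w=10) 1-3(w=3) 1-5(w=11) 2-4(w=8)}
step 5: add edge 0-4 (w=12); MST = {0-4(w=12) 1-2(w=10) 1-3(w=3) 1-5(w=11) 2-4(w=8)}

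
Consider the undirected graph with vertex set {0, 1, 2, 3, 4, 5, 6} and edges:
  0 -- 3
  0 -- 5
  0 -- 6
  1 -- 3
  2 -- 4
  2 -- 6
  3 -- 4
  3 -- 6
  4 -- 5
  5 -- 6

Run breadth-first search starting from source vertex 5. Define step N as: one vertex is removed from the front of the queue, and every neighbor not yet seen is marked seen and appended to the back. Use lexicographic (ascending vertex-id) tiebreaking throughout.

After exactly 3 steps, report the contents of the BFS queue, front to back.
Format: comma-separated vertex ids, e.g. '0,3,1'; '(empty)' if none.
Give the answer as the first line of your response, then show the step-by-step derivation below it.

6,3,2

step 1: dequeue 5; queue=[0,4,6]; order=5
step 2: dequeue 0; queue=[4,6,3]; order=5,0
step 3: dequeue 4; queue=[6,3,2]; order=5,0,4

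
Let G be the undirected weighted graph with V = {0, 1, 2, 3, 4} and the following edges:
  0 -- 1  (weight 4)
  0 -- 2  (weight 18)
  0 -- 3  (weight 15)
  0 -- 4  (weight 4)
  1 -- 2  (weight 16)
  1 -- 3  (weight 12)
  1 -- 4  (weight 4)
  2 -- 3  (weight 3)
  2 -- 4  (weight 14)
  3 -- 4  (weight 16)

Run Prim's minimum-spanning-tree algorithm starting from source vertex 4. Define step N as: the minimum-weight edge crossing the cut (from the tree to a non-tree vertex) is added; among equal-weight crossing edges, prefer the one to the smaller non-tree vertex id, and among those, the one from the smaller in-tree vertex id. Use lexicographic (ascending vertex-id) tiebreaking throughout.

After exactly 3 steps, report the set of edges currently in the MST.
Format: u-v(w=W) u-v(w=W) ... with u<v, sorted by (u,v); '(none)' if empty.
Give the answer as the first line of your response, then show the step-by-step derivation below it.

0-1(w=4) 0-4(w=4) 1-3(w=12)

step 1: add edge 0-4 (w=4); MST = {0-4(w=4)}
step 2: add edge 0-1 (w=4); MST = {0-1(w=4) 0-4(w=4)}
step 3: add edge 1-3 (w=12); MST = {0-1(w=4) 0-4(w=4) 1-3(w=12)}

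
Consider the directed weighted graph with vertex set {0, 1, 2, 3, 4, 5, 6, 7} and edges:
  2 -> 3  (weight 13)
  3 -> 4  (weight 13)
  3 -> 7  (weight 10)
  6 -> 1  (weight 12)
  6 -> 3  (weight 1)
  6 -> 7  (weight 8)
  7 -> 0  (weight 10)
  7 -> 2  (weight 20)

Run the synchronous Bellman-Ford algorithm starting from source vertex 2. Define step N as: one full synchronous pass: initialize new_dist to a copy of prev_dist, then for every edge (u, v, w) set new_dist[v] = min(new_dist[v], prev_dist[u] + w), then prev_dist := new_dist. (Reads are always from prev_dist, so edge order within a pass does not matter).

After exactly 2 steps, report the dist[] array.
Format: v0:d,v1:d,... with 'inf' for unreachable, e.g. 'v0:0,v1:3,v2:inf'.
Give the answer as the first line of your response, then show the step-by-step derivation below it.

v0:inf,v1:inf,v2:0,v3:13,v4:26,v5:inf,v6:inf,v7:23

step 1: dist = v0:inf,v1:inf,v2:0,v3:13,v4:inf,v5:inf,v6:inf,v7:inf
step 2: dist = v0:inf,v1:inf,v2:0,v3:13,v4:26,v5:inf,v6:inf,v7:23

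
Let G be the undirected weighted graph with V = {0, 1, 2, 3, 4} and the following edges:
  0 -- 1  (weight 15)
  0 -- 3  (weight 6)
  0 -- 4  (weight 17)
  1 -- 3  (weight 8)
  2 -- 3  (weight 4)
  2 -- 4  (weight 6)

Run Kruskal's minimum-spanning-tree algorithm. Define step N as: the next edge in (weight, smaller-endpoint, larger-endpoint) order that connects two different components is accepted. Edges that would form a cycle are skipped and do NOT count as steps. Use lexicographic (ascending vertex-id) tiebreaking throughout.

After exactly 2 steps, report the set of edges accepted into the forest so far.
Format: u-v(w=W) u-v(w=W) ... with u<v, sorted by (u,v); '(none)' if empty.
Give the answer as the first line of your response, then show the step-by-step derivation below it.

0-3(w=6) 2-3(w=4)

step 1: add edge 2-3 (w=4); MST = {2-3(w=4)}
step 2: add edge 0-3 (w=6); MST = {0-3(w=6) 2-3(w=4)}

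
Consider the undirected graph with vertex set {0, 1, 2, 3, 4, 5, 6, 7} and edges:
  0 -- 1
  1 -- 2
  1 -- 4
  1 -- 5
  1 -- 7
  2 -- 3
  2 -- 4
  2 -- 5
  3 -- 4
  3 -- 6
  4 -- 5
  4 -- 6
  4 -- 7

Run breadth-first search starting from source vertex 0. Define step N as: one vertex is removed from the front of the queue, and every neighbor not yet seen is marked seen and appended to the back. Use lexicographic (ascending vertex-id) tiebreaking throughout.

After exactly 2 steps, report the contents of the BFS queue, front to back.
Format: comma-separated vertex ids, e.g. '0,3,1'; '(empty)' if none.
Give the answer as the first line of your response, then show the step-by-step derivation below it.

2,4,5,7

step 1: dequeue 0; queue=[1]; order=0
step 2: dequeue 1; queue=[2,4,5,7]; order=0,1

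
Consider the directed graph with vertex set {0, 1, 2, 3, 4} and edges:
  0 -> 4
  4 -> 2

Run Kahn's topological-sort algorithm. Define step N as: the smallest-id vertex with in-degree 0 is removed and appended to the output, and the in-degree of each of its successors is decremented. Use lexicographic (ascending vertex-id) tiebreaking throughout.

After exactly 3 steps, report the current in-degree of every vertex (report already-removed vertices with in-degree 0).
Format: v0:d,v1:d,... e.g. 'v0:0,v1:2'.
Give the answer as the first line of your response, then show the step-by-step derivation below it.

v0:0,v1:0,v2:1,v3:0,v4:0

step 1: output 0; order=[0]; indeg=(0,0,1,0,0)
step 2: output 1; order=[0,1]; indeg=(0,0,1,0,0)
step 3: output 3; order=[0,1,3]; indeg=(0,0,1,0,0)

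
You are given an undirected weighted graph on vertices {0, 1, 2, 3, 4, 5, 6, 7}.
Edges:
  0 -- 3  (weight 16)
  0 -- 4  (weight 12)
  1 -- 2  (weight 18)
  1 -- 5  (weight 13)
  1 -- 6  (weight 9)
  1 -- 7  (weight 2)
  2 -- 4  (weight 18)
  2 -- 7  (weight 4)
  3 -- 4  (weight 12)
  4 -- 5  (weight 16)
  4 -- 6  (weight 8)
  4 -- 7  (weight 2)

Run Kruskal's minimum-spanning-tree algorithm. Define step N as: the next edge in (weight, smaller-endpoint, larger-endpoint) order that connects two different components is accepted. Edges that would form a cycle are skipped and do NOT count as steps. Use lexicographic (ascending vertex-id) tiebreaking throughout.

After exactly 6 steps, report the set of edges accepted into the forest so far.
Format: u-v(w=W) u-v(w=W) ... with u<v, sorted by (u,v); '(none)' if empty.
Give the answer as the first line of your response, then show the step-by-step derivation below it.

0-4(w=12) 1-7(w=2) 2-7(w=4) 3-4(w=12) 4-6(w=8) 4-7(w=2)

step 1: add edge 1-7 (w=2); MST = {1-7(w=2)}
step 2: add edge 4-7 (w=2); MST = {1-7(w=2) 4-7(w=2)}
step 3: add edge 2-7 (w=4); MST = {1-7(w=2) 2-7(w=4) 4-7(w=2)}
step 4: add edge 4-6 (w=8); MST = {1-7(w=2) 2-7(w=4) 4-6(w=8) 4-7(w=2)}
step 5: add edge 0-4 (w=12); MST = {0-4(w=12) 1-7(w=2) 2-7(w=4) 4-6(w=8) 4-7(w=2)}
step 6: add edge 3-4 (w=12); MST = {0-4(w=12) 1-7(w=2) 2-7(w=4) 3-4(w=12) 4-6(w=8) 4-7(w=2)}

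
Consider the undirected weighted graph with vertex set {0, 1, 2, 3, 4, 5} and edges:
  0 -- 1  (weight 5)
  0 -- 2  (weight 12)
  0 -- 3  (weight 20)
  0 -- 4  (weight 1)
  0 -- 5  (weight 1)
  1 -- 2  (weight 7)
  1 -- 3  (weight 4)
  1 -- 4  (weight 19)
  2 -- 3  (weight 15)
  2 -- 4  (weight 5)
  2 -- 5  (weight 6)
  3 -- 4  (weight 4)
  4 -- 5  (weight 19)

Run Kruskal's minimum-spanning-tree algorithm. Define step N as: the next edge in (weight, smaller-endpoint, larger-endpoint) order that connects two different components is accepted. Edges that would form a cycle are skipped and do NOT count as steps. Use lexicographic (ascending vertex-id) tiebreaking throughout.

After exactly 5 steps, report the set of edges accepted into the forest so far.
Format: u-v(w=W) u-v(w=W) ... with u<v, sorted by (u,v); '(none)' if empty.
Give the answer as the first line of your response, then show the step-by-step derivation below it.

0-4(w=1) 0-5(w=1) 1-3(w=4) 2-4(w=5) 3-4(w=4)

step 1: add edge 0-4 (w=1); MST = {0-4(w=1)}
step 2: add edge 0-5 (w=1); MST = {0-4(w=1) 0-5(w=1)}
step 3: add edge 1-3 (w=4); MST = {0-4(w=1) 0-5(w=1) 1-3(w=4)}
step 4: add edge 3-4 (w=4); MST = {0-4(w=1) 0-5(w=1) 1-3(w=4) 3-4(w=4)}
step 5: add edge 2-4 (w=5); MST = {0-4(w=1) 0-5(w=1) 1-3(w=4) 2-4(w=5) 3-4(w=4)}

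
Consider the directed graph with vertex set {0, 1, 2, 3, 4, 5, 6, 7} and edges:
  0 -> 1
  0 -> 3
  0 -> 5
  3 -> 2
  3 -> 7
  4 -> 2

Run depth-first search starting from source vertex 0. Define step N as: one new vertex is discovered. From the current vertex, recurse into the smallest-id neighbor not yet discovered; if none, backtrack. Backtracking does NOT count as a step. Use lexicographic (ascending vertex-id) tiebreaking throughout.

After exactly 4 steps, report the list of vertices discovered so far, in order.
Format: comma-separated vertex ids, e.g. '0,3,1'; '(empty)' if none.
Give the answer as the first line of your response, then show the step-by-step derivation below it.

0,1,3,2

step 1: discover 0; path=0; order=0
step 2: discover 1; path=0>1; order=0,1
step 3: discover 3; path=0>3; order=0,1,3
step 4: discover 2; path=0>3>2; order=0,1,3,2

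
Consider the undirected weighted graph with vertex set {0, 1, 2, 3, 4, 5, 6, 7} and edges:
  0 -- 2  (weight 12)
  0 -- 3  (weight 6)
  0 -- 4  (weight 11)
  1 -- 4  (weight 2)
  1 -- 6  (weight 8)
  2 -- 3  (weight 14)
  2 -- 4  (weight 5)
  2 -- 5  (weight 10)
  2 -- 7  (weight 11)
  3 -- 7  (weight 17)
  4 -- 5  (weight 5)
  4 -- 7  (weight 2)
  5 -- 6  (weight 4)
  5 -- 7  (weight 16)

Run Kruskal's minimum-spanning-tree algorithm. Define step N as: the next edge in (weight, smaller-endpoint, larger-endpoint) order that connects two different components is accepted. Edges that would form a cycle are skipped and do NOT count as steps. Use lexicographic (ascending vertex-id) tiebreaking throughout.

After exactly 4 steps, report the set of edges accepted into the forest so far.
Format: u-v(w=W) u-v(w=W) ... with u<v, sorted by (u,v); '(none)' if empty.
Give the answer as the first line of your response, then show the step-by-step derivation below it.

1-4(w=2) 2-4(w=5) 4-7(w=2) 5-6(w=4)

step 1: add edge 1-4 (w=2); MST = {1-4(w=2)}
step 2: add edge 4-7 (w=2); MST = {1-4(w=2) 4-7(w=2)}
step 3: add edge 5-6 (w=4); MST = {1-4(w=2) 4-7(w=2) 5-6(w=4)}
step 4: add edge 2-4 (w=5); MST = {1-4(w=2) 2-4(w=5) 4-7(w=2) 5-6(w=4)}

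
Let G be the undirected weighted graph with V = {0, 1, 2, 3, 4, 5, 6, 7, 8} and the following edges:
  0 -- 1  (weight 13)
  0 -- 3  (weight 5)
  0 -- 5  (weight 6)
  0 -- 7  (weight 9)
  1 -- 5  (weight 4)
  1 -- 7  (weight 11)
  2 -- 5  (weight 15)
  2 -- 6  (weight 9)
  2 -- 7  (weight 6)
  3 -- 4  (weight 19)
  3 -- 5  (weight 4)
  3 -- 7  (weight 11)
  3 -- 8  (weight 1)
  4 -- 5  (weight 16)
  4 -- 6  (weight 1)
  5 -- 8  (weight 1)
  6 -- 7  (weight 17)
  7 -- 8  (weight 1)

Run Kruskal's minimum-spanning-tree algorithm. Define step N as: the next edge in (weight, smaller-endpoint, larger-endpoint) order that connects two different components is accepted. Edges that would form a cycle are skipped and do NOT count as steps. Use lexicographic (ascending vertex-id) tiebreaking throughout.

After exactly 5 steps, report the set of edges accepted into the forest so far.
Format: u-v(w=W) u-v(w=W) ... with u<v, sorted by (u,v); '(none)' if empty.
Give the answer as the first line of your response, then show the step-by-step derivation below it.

1-5(w=4) 3-8(w=1) 4-6(w=1) 5-8(w=1) 7-8(w=1)

step 1: add edge 3-8 (w=1); MST = {3-8(w=1)}
step 2: add edge 4-6 (w=1); MST = {3-8(w=1) 4-6(w=1)}
step 3: add edge 5-8 (w=1); MST = {3-8(w=1) 4-6(w=1) 5-8(w=1)}
step 4: add edge 7-8 (w=1); MST = {3-8(w=1) 4-6(w=1) 5-8(w=1) 7-8(w=1)}
step 5: add edge 1-5 (w=4); MST = {1-5(w=4) 3-8(w=1) 4-6(w=1) 5-8(w=1) 7-8(w=1)}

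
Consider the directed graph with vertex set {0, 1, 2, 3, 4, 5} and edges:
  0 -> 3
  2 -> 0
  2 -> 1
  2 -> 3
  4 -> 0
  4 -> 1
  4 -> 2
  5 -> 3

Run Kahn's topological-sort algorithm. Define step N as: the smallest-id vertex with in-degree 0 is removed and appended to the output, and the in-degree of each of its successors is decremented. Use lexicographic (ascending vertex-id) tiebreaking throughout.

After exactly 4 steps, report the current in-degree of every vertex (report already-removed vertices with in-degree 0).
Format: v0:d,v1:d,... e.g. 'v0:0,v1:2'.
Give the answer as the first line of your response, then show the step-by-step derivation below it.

v0:0,v1:0,v2:0,v3:1,v4:0,v5:0

step 1: output 4; order=[4]; indeg=(1,1,0,3,0,0)
step 2: output 2; order=[4,2]; indeg=(0,0,0,2,0,0)
step 3: output 0; order=[4,2,0]; indeg=(0,0,0,1,0,0)
step 4: output 1; order=[4,2,0,1]; indeg=(0,0,0,1,0,0)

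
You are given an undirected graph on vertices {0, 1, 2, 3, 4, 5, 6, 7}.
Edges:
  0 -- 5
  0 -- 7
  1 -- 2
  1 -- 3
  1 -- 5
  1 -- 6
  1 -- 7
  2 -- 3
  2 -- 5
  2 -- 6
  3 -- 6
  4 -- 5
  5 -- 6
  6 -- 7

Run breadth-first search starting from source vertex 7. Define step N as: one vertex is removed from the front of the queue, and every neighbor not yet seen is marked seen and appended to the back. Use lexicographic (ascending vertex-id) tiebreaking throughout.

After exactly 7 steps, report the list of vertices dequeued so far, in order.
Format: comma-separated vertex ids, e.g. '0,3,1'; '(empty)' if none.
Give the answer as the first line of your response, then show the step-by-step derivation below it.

7,0,1,6,5,2,3

step 1: dequeue 7; queue=[0,1,6]; order=7
step 2: dequeue 0; queue=[1,6,5]; order=7,0
step 3: dequeue 1; queue=[6,5,2,3]; order=7,0,1
step 4: dequeue 6; queue=[5,2,3]; order=7,0,1,6
step 5: dequeue 5; queue=[2,3,4]; order=7,0,1,6,5
step 6: dequeue 2; queue=[3,4]; order=7,0,1,6,5,2
step 7: dequeue 3; queue=[4]; order=7,0,1,6,5,2,3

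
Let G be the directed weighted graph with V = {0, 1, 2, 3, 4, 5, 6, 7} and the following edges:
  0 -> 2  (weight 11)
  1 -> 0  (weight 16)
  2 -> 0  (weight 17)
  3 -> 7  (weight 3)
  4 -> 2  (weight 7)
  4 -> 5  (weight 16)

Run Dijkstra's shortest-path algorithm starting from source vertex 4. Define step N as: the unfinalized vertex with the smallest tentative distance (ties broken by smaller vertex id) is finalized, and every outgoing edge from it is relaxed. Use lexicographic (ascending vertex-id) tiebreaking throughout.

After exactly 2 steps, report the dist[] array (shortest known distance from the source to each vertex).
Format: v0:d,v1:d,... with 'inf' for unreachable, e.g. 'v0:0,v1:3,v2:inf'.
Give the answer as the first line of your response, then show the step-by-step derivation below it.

v0:24,v1:inf,v2:7,v3:inf,v4:0,v5:16,v6:inf,v7:inf

step 1: dist = v0:inf,v1:inf,v2:7,v3:inf,v4:0,v5:16,v6:inf,v7:inf
step 2: dist = v0:24,v1:inf,v2:7,v3:inf,v4:0,v5:16,v6:inf,v7:inf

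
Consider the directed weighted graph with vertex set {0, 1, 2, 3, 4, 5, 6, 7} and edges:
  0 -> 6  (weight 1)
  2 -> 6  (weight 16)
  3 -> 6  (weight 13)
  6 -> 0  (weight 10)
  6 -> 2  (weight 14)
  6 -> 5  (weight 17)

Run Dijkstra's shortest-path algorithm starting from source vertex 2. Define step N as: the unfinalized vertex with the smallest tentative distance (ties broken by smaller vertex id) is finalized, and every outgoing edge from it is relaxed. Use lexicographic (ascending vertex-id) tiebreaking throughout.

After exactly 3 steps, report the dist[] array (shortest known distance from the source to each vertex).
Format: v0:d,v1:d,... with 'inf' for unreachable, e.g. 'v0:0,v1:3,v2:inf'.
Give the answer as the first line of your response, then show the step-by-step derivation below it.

v0:26,v1:inf,v2:0,v3:inf,v4:inf,v5:33,v6:16,v7:inf

step 1: dist = v0:inf,v1:inf,v2:0,v3:inf,v4:inf,v5:inf,v6:16,v7:inf
step 2: dist = v0:26,v1:inf,v2:0,v3:inf,v4:inf,v5:33,v6:16,v7:inf
step 3: dist = v0:26,v1:inf,v2:0,v3:inf,v4:inf,v5:33,v6:16,v7:inf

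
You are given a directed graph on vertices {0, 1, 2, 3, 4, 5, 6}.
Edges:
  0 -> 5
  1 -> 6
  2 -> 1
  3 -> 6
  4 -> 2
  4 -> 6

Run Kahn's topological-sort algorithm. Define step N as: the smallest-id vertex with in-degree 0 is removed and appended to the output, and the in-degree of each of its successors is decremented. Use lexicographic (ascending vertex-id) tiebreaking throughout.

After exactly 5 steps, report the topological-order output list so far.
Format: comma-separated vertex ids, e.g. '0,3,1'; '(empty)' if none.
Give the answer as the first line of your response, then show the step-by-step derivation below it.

0,3,4,2,1

step 1: output 0; order=[0]; indeg=(0,1,1,0,0,0,3)
step 2: output 3; order=[0,3]; indeg=(0,1,1,0,0,0,2)
step 3: output 4; order=[0,3,4]; indeg=(0,1,0,0,0,0,1)
step 4: output 2; order=[0,3,4,2]; indeg=(0,0,0,0,0,0,1)
step 5: output 1; order=[0,3,4,2,1]; indeg=(0,0,0,0,0,0,0)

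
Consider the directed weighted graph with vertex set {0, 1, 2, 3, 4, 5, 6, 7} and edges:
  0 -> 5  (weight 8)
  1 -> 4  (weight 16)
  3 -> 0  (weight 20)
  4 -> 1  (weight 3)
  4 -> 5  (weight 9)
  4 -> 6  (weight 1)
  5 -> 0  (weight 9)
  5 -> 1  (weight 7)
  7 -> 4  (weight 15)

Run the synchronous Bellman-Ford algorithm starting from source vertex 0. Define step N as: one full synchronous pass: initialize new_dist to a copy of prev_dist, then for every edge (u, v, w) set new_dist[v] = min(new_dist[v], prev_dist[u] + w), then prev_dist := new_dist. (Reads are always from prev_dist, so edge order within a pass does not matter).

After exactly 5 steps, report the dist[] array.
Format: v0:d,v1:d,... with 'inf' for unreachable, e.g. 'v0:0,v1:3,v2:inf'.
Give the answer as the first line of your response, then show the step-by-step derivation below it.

v0:0,v1:15,v2:inf,v3:inf,v4:31,v5:8,v6:32,v7:inf

step 1: dist = v0:0,v1:inf,v2:inf,v3:inf,v4:inf,v5:8,v6:inf,v7:inf
step 2: dist = v0:0,v1:15,v2:inf,v3:inf,v4:inf,v5:8,v6:inf,v7:inf
step 3: dist = v0:0,v1:15,v2:inf,v3:inf,v4:31,v5:8,v6:inf,v7:inf
step 4: dist = v0:0,v1:15,v2:inf,v3:inf,v4:31,v5:8,v6:32,v7:inf
step 5: dist = v0:0,v1:15,v2:inf,v3:inf,v4:31,v5:8,v6:32,v7:inf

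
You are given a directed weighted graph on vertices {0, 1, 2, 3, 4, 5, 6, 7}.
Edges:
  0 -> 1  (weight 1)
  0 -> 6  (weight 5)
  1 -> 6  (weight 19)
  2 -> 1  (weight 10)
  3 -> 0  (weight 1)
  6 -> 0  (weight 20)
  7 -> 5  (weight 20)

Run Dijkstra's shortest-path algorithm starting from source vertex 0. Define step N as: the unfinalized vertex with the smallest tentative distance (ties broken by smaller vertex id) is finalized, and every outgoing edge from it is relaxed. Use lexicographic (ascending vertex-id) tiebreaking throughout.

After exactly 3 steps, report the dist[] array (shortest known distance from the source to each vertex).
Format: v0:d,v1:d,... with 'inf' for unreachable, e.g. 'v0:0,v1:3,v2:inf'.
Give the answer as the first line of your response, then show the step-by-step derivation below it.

v0:0,v1:1,v2:inf,v3:inf,v4:inf,v5:inf,v6:5,v7:inf

step 1: dist = v0:0,v1:1,v2:inf,v3:inf,v4:inf,v5:inf,v6:5,v7:inf
step 2: dist = v0:0,v1:1,v2:inf,v3:inf,v4:inf,v5:inf,v6:5,v7:inf
step 3: dist = v0:0,v1:1,v2:inf,v3:inf,v4:inf,v5:inf,v6:5,v7:inf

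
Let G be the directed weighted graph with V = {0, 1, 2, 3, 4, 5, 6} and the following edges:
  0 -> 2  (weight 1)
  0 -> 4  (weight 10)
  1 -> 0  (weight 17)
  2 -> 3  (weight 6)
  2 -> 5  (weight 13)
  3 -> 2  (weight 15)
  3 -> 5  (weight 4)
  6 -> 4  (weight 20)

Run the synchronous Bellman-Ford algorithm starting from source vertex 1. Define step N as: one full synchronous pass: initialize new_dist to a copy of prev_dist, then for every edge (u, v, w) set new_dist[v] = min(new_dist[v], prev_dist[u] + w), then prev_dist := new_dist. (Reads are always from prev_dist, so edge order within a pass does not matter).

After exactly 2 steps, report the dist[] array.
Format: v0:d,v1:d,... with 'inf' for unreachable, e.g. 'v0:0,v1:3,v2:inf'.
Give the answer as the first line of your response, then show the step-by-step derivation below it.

v0:17,v1:0,v2:18,v3:inf,v4:27,v5:inf,v6:inf

step 1: dist = v0:17,v1:0,v2:inf,v3:inf,v4:inf,v5:inf,v6:inf
step 2: dist = v0:17,v1:0,v2:18,v3:inf,v4:27,v5:inf,v6:inf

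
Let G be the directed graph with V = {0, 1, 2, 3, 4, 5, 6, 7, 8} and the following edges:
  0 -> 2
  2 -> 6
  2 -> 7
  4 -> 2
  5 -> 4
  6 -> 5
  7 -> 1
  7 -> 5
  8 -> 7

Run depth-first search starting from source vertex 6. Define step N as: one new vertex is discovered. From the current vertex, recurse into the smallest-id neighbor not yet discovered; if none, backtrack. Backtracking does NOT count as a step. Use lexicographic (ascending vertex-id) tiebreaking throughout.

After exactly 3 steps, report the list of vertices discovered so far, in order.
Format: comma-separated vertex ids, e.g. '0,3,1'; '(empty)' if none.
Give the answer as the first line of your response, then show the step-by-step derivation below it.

6,5,4

step 1: discover 6; path=6; order=6
step 2: discover 5; path=6>5; order=6,5
step 3: discover 4; path=6>5>4; order=6,5,4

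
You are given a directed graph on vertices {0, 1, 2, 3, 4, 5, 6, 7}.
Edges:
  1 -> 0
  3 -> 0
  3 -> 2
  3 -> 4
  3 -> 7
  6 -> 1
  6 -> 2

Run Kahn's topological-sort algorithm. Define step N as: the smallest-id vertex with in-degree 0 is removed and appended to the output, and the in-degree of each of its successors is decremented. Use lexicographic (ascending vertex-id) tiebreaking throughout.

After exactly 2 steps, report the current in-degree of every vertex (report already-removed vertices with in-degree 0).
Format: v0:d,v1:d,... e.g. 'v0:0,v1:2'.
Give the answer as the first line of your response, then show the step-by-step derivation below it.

v0:1,v1:1,v2:1,v3:0,v4:0,v5:0,v6:0,v7:0

step 1: output 3; order=[3]; indeg=(1,1,1,0,0,0,0,0)
step 2: output 4; order=[3,4]; indeg=(1,1,1,0,0,0,0,0)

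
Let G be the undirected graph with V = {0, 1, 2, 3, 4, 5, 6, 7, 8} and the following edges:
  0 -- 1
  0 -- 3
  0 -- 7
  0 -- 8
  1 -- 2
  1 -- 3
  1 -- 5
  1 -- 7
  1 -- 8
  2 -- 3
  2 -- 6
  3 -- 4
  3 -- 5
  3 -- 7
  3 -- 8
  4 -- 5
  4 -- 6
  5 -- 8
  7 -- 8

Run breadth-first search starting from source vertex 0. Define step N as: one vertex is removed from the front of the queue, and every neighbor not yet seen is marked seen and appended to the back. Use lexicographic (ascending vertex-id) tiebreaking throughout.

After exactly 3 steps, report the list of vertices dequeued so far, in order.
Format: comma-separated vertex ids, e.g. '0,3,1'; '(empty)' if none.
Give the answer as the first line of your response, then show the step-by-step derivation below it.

0,1,3

step 1: dequeue 0; queue=[1,3,7,8]; order=0
step 2: dequeue 1; queue=[3,7,8,2,5]; order=0,1
step 3: dequeue 3; queue=[7,8,2,5,4]; order=0,1,3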